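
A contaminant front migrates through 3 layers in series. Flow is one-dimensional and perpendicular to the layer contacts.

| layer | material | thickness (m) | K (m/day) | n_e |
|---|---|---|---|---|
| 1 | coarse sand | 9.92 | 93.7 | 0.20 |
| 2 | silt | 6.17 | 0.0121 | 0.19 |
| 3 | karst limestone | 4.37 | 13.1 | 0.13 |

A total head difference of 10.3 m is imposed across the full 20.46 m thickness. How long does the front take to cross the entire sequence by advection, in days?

185

With flow normal to the layers, continuity requires the same specific discharge q through every layer.
Σ(b_i/K_i) = 9.92/93.7 + 6.17/0.0121 + 4.37/13.1 = 510.4 d.
q = Δh / Σ(b_i/K_i) = 10.3 / 510.4 = 0.02018 m/day.
In each layer the seepage velocity is v_i = q/n_i, so the layer transit time is t_i = b_i·n_i / q:
  layer 1 (coarse sand): t_1 = 9.92 × 0.20 / 0.02018 = 98.31 d
  layer 2 (silt): t_2 = 6.17 × 0.19 / 0.02018 = 58.09 d
  layer 3 (karst limestone): t_3 = 4.37 × 0.13 / 0.02018 = 28.15 d
Total t = Σ t_i = 184.5 days.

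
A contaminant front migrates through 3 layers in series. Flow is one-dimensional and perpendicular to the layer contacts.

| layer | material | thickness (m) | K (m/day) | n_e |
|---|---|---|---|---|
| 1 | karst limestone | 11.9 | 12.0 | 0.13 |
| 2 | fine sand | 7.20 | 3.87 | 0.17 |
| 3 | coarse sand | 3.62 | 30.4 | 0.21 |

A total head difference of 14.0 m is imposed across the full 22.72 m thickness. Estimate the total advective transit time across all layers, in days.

0.749

With flow normal to the layers, continuity requires the same specific discharge q through every layer.
Σ(b_i/K_i) = 11.9/12.0 + 7.20/3.87 + 3.62/30.4 = 2.971 d.
q = Δh / Σ(b_i/K_i) = 14.0 / 2.971 = 4.712 m/day.
In each layer the seepage velocity is v_i = q/n_i, so the layer transit time is t_i = b_i·n_i / q:
  layer 1 (karst limestone): t_1 = 11.9 × 0.13 / 4.712 = 0.3283 d
  layer 2 (fine sand): t_2 = 7.20 × 0.17 / 4.712 = 0.2598 d
  layer 3 (coarse sand): t_3 = 3.62 × 0.21 / 4.712 = 0.1613 d
Total t = Σ t_i = 0.7494 days.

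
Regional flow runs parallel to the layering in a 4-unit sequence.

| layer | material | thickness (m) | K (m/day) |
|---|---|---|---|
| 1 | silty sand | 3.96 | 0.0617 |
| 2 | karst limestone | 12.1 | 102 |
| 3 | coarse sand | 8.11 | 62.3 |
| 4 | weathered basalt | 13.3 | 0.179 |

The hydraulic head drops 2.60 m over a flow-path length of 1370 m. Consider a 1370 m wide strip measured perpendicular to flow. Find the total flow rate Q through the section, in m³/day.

4530

Flow is parallel to layering, so each bed carries its own Darcy discharge and the transmissivities add.
Σ(K_i·b_i) = 0.0617×3.96 + 102×12.1 + 62.3×8.11 + 0.179×13.3 = 1742 m²/day.
Hydraulic gradient i = Δh / L = 2.60 / 1370 = 0.001898.
Q = Σ(K_i·b_i) · W · i = 1742 × 1370 × 0.001898 = 4529 m³/day.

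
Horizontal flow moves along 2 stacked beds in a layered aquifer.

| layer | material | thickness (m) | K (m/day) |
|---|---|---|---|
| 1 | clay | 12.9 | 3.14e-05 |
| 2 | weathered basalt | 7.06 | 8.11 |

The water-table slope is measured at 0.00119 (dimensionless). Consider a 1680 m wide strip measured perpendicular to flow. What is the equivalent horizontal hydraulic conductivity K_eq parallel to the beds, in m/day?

2.87

Flow is parallel to layering, so each bed carries its own Darcy discharge and the transmissivities add.
Σ(K_i·b_i) = 3.14e-05×12.9 + 8.11×7.06 = 57.26 m²/day.
Total thickness b = 19.96 m, so K_eq = Σ(K_i·b_i)/b = 2.869 m/day.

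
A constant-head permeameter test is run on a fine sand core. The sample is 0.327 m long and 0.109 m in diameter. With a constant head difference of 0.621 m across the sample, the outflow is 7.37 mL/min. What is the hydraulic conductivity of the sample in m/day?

Cross-sectional area A = π·(d/2)² = π × (0.109/2)² = 0.009331 m².
Convert discharge: 7.37 mL/min = 1.228e-07 m³/s.
Darcy's law rearranged: K = Q·L / (A·Δh) = 1.228e-07 × 0.327 / (0.009331 × 0.621) = 6.932e-06 m/s = 0.5989 m/day.

0.599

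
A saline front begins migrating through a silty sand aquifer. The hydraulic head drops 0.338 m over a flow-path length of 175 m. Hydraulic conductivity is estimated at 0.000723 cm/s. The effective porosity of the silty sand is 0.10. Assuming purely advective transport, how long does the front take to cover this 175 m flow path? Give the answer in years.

39.7

Convert K: 0.000723 cm/s × 864 = 0.6247 m/day.
Hydraulic gradient i = Δh / L = 0.338 / 175 = 0.001931.
Darcy flux q = K · i = 0.6247 × 0.001931 = 0.001207 m/day.
Seepage velocity v = q / n_e = 0.001207 / 0.10 = 0.01207 m/day.
Travel time t = L / v = 175 / 0.01207 = 14505 days = 39.71 years.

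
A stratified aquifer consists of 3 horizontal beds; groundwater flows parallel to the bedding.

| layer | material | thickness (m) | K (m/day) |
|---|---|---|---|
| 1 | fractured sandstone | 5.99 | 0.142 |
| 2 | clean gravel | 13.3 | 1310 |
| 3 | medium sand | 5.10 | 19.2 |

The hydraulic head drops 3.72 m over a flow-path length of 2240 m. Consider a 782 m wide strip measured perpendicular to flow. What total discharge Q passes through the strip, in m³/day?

Flow is parallel to layering, so each bed carries its own Darcy discharge and the transmissivities add.
Σ(K_i·b_i) = 0.142×5.99 + 1310×13.3 + 19.2×5.10 = 17522 m²/day.
Hydraulic gradient i = Δh / L = 3.72 / 2240 = 0.001661.
Q = Σ(K_i·b_i) · W · i = 17522 × 782 × 0.001661 = 22755 m³/day.

22800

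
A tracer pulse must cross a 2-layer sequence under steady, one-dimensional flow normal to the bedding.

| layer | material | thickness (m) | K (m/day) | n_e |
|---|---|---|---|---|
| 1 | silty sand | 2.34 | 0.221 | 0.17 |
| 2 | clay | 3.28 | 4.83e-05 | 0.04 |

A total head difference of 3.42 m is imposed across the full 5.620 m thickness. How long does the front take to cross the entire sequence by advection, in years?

28.8

With flow normal to the layers, continuity requires the same specific discharge q through every layer.
Σ(b_i/K_i) = 2.34/0.221 + 3.28/4.83e-05 = 67919 d.
q = Δh / Σ(b_i/K_i) = 3.42 / 67919 = 5.035e-05 m/day.
In each layer the seepage velocity is v_i = q/n_i, so the layer transit time is t_i = b_i·n_i / q:
  layer 1 (silty sand): t_1 = 2.34 × 0.17 / 5.035e-05 = 7900 d
  layer 2 (clay): t_2 = 3.28 × 0.04 / 5.035e-05 = 2606 d
Total t = Σ t_i = 10506 days = 28.76 years.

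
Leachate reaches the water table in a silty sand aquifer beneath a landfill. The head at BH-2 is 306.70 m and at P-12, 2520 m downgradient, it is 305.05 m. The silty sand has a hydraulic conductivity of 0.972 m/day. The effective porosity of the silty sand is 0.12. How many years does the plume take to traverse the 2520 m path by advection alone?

1300

Hydraulic gradient i = (306.70 − 305.05) / 2520 = 1.65 / 2520 = 0.0006548.
Darcy flux q = K · i = 0.9720 × 0.0006548 = 0.0006364 m/day.
Seepage velocity v = q / n_e = 0.0006364 / 0.12 = 0.005304 m/day.
Travel time t = L / v = 2520 / 0.005304 = 4.752e+05 days = 1301 years.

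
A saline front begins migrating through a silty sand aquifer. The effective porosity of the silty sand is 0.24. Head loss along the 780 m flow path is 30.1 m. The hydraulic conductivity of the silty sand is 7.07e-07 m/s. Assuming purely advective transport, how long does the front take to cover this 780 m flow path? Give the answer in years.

217

Convert K: 7.07e-07 m/s × 86400 = 0.06108 m/day.
Hydraulic gradient i = Δh / L = 30.1 / 780 = 0.03859.
Darcy flux q = K · i = 0.06108 × 0.03859 = 0.002357 m/day.
Seepage velocity v = q / n_e = 0.002357 / 0.24 = 0.009822 m/day.
Travel time t = L / v = 780 / 0.009822 = 79415 days = 217.4 years.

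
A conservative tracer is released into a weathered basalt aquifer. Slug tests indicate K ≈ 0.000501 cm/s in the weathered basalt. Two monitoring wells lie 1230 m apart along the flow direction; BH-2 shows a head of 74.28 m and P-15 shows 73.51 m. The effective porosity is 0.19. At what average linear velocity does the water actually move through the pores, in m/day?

0.00143

Convert K: 0.000501 cm/s × 864 = 0.4329 m/day.
Hydraulic gradient i = (74.28 − 73.51) / 1230 = 0.77 / 1230 = 0.0006260.
Darcy flux q = K · i = 0.4329 × 0.0006260 = 0.0002710 m/day.
Seepage velocity v = q / n_e = 0.0002710 / 0.19 = 0.001426 m/day.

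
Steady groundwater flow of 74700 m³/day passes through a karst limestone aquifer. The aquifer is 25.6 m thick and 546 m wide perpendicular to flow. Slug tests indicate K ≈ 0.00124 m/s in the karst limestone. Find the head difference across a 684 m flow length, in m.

34.1

Convert K: 0.00124 m/s × 86400 = 107.1 m/day.
Cross-sectional area A = 546 × 25.6 = 13978 m².
From Q = K·A·i, i = Q / (K·A) = 74700 / (107.1 × 13978) = 0.04988.
Head loss Δh = i · L = 0.04988 × 684 = 34.12 m.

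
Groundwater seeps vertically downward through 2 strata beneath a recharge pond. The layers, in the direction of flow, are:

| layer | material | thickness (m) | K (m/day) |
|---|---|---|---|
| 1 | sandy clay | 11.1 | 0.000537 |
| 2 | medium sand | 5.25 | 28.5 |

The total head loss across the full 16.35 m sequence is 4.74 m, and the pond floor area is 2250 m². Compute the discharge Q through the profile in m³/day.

0.516

Flow is perpendicular to layering, so the layers act in series and the equivalent K is the thickness-weighted harmonic mean.
Total thickness L = 11.1 + 5.25 = 16.35 m.
Σ(b_i/K_i) = 11.1/0.000537 + 5.25/28.5 = 20671 d.
K_eq = L / Σ(b_i/K_i) = 16.35 / 20671 = 0.0007910 m/day.
Q = K_eq · A · (Δh/L) = 0.0007910 × 2250 × (4.74/16.35) = 0.5160 m³/day.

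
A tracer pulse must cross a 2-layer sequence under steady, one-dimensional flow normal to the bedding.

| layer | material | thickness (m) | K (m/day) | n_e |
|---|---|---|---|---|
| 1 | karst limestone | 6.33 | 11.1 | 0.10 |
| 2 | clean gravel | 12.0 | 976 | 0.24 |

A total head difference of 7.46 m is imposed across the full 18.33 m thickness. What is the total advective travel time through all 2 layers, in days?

0.274

With flow normal to the layers, continuity requires the same specific discharge q through every layer.
Σ(b_i/K_i) = 6.33/11.1 + 12.0/976 = 0.5826 d.
q = Δh / Σ(b_i/K_i) = 7.46 / 0.5826 = 12.81 m/day.
In each layer the seepage velocity is v_i = q/n_i, so the layer transit time is t_i = b_i·n_i / q:
  layer 1 (karst limestone): t_1 = 6.33 × 0.10 / 12.81 = 0.04943 d
  layer 2 (clean gravel): t_2 = 12.0 × 0.24 / 12.81 = 0.2249 d
Total t = Σ t_i = 0.2743 days.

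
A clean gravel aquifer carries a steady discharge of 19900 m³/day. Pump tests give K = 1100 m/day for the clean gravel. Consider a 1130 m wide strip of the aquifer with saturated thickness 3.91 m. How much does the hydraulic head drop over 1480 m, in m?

6.06

Cross-sectional area A = 1130 × 3.91 = 4418 m².
From Q = K·A·i, i = Q / (K·A) = 19900 / (1100 × 4418) = 0.004095.
Head loss Δh = i · L = 0.004095 × 1480 = 6.060 m.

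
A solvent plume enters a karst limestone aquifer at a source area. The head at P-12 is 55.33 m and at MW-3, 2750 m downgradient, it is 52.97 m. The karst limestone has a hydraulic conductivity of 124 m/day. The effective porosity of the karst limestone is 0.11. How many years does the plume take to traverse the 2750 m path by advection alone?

7.78

Hydraulic gradient i = (55.33 − 52.97) / 2750 = 2.36 / 2750 = 0.0008582.
Darcy flux q = K · i = 124.0 × 0.0008582 = 0.1064 m/day.
Seepage velocity v = q / n_e = 0.1064 / 0.11 = 0.9674 m/day.
Travel time t = L / v = 2750 / 0.9674 = 2843 days = 7.783 years.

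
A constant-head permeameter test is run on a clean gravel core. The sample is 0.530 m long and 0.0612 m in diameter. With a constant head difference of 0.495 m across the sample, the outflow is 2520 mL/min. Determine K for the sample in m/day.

1320

Cross-sectional area A = π·(d/2)² = π × (0.0612/2)² = 0.002942 m².
Convert discharge: 2520 mL/min = 4.200e-05 m³/s.
Darcy's law rearranged: K = Q·L / (A·Δh) = 4.200e-05 × 0.530 / (0.002942 × 0.495) = 0.01529 m/s = 1321 m/day.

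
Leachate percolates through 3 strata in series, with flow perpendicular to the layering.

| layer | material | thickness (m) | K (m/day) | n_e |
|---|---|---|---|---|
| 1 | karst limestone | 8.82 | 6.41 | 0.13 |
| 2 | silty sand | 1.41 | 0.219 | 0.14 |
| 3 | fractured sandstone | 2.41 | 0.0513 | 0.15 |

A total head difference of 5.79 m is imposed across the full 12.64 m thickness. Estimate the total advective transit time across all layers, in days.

With flow normal to the layers, continuity requires the same specific discharge q through every layer.
Σ(b_i/K_i) = 8.82/6.41 + 1.41/0.219 + 2.41/0.0513 = 54.79 d.
q = Δh / Σ(b_i/K_i) = 5.79 / 54.79 = 0.1057 m/day.
In each layer the seepage velocity is v_i = q/n_i, so the layer transit time is t_i = b_i·n_i / q:
  layer 1 (karst limestone): t_1 = 8.82 × 0.13 / 0.1057 = 10.85 d
  layer 2 (silty sand): t_2 = 1.41 × 0.14 / 0.1057 = 1.868 d
  layer 3 (fractured sandstone): t_3 = 2.41 × 0.15 / 0.1057 = 3.421 d
Total t = Σ t_i = 16.14 days.

16.1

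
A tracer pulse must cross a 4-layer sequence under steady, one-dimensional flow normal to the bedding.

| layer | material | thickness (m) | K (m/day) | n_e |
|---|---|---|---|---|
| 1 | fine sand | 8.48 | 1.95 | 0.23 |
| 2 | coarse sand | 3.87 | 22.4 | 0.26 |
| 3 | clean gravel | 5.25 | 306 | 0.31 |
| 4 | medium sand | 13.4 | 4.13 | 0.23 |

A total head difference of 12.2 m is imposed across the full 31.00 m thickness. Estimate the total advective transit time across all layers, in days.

4.89

With flow normal to the layers, continuity requires the same specific discharge q through every layer.
Σ(b_i/K_i) = 8.48/1.95 + 3.87/22.4 + 5.25/306 + 13.4/4.13 = 7.783 d.
q = Δh / Σ(b_i/K_i) = 12.2 / 7.783 = 1.567 m/day.
In each layer the seepage velocity is v_i = q/n_i, so the layer transit time is t_i = b_i·n_i / q:
  layer 1 (fine sand): t_1 = 8.48 × 0.23 / 1.567 = 1.244 d
  layer 2 (coarse sand): t_2 = 3.87 × 0.26 / 1.567 = 0.6419 d
  layer 3 (clean gravel): t_3 = 5.25 × 0.31 / 1.567 = 1.038 d
  layer 4 (medium sand): t_4 = 13.4 × 0.23 / 1.567 = 1.966 d
Total t = Σ t_i = 4.891 days.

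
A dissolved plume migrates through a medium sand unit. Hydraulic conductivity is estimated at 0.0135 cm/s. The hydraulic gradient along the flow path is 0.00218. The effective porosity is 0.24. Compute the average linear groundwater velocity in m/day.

Convert K: 0.0135 cm/s × 864 = 11.66 m/day.
Hydraulic gradient i = 0.00218.
Darcy flux q = K · i = 11.66 × 0.002180 = 0.02543 m/day.
Seepage velocity v = q / n_e = 0.02543 / 0.24 = 0.1059 m/day.

0.106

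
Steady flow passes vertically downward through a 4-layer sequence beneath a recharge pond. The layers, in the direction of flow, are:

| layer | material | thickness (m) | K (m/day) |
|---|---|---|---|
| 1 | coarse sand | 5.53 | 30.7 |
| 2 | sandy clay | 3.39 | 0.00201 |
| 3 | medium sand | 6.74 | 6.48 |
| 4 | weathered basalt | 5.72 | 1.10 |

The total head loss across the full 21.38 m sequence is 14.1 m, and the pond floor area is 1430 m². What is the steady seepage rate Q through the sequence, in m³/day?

11.9

Flow is perpendicular to layering, so the layers act in series and the equivalent K is the thickness-weighted harmonic mean.
Total thickness L = 5.53 + 3.39 + 6.74 + 5.72 = 21.38 m.
Σ(b_i/K_i) = 5.53/30.7 + 3.39/0.00201 + 6.74/6.48 + 5.72/1.10 = 1693 d.
K_eq = L / Σ(b_i/K_i) = 21.38 / 1693 = 0.01263 m/day.
Q = K_eq · A · (Δh/L) = 0.01263 × 1430 × (14.1/21.38) = 11.91 m³/day.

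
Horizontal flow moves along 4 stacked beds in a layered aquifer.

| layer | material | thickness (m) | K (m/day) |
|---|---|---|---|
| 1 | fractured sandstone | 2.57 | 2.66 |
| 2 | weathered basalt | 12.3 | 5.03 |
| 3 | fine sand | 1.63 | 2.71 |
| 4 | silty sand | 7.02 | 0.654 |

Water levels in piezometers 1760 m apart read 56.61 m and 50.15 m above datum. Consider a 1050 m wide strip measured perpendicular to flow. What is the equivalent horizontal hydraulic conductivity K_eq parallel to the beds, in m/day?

3.30

Flow is parallel to layering, so each bed carries its own Darcy discharge and the transmissivities add.
Σ(K_i·b_i) = 2.66×2.57 + 5.03×12.3 + 2.71×1.63 + 0.654×7.02 = 77.71 m²/day.
Total thickness b = 23.52 m, so K_eq = Σ(K_i·b_i)/b = 3.304 m/day.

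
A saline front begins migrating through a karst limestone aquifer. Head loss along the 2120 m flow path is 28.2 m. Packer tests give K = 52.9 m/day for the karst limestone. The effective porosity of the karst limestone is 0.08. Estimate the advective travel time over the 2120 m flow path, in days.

Hydraulic gradient i = Δh / L = 28.2 / 2120 = 0.01330.
Darcy flux q = K · i = 52.90 × 0.01330 = 0.7037 m/day.
Seepage velocity v = q / n_e = 0.7037 / 0.08 = 8.796 m/day.
Travel time t = L / v = 2120 / 8.796 = 241.0 days.

241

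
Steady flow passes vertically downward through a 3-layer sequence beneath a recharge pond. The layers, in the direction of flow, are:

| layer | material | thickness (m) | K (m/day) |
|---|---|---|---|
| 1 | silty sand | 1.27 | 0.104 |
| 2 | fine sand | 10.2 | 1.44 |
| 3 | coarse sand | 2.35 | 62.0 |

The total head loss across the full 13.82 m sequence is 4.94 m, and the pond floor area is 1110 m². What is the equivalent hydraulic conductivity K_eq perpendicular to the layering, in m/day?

Flow is perpendicular to layering, so the layers act in series and the equivalent K is the thickness-weighted harmonic mean.
Total thickness L = 1.27 + 10.2 + 2.35 = 13.82 m.
Σ(b_i/K_i) = 1.27/0.104 + 10.2/1.44 + 2.35/62.0 = 19.33 d.
K_eq = L / Σ(b_i/K_i) = 13.82 / 19.33 = 0.7148 m/day.

0.715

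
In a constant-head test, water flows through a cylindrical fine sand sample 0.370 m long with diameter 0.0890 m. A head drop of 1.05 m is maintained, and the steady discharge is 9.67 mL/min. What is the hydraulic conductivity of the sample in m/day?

Cross-sectional area A = π·(d/2)² = π × (0.0890/2)² = 0.006221 m².
Convert discharge: 9.67 mL/min = 1.612e-07 m³/s.
Darcy's law rearranged: K = Q·L / (A·Δh) = 1.612e-07 × 0.370 / (0.006221 × 1.05) = 9.129e-06 m/s = 0.7887 m/day.

0.789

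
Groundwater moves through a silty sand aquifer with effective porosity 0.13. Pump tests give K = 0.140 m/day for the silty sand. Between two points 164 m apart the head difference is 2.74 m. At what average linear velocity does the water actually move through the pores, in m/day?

0.0180

Hydraulic gradient i = Δh / L = 2.74 / 164 = 0.01671.
Darcy flux q = K · i = 0.1400 × 0.01671 = 0.002339 m/day.
Seepage velocity v = q / n_e = 0.002339 / 0.13 = 0.01799 m/day.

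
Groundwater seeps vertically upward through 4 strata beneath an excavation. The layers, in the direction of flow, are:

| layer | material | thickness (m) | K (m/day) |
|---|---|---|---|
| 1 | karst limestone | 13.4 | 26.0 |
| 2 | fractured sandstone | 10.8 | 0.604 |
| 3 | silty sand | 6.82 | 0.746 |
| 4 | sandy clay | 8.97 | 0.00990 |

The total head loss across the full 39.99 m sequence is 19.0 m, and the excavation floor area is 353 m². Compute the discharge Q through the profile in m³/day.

7.18

Flow is perpendicular to layering, so the layers act in series and the equivalent K is the thickness-weighted harmonic mean.
Total thickness L = 13.4 + 10.8 + 6.82 + 8.97 = 39.99 m.
Σ(b_i/K_i) = 13.4/26.0 + 10.8/0.604 + 6.82/0.746 + 8.97/0.00990 = 933.6 d.
K_eq = L / Σ(b_i/K_i) = 39.99 / 933.6 = 0.04283 m/day.
Q = K_eq · A · (Δh/L) = 0.04283 × 353 × (19.0/39.99) = 7.184 m³/day.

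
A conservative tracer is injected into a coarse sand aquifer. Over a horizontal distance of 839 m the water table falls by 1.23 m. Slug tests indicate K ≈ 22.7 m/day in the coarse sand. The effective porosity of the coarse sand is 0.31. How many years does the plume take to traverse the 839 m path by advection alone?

21.4

Hydraulic gradient i = Δh / L = 1.23 / 839 = 0.001466.
Darcy flux q = K · i = 22.70 × 0.001466 = 0.03328 m/day.
Seepage velocity v = q / n_e = 0.03328 / 0.31 = 0.1074 m/day.
Travel time t = L / v = 839 / 0.1074 = 7815 days = 21.40 years.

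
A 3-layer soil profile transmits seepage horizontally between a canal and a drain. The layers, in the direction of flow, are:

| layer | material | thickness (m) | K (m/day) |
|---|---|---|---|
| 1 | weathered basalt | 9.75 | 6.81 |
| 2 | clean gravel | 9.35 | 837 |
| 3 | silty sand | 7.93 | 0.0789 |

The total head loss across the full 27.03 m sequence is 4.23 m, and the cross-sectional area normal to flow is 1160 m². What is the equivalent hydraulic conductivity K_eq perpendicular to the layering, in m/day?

Flow is perpendicular to layering, so the layers act in series and the equivalent K is the thickness-weighted harmonic mean.
Total thickness L = 9.75 + 9.35 + 7.93 = 27.03 m.
Σ(b_i/K_i) = 9.75/6.81 + 9.35/837 + 7.93/0.0789 = 101.9 d.
K_eq = L / Σ(b_i/K_i) = 27.03 / 101.9 = 0.2651 m/day.

0.265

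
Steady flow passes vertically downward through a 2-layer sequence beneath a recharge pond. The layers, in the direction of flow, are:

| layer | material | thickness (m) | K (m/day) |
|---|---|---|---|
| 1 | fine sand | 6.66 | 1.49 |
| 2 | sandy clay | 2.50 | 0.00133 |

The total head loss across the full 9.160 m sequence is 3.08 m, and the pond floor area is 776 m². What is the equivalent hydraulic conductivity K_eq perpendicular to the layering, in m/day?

0.00486

Flow is perpendicular to layering, so the layers act in series and the equivalent K is the thickness-weighted harmonic mean.
Total thickness L = 6.66 + 2.50 = 9.160 m.
Σ(b_i/K_i) = 6.66/1.49 + 2.50/0.00133 = 1884 d.
K_eq = L / Σ(b_i/K_i) = 9.160 / 1884 = 0.004862 m/day.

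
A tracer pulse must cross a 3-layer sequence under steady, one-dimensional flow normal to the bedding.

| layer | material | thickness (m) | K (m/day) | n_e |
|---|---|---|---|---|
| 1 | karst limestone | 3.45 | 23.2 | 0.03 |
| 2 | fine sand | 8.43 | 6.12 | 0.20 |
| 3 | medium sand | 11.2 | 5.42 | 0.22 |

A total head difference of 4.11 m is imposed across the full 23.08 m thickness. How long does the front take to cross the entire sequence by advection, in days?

With flow normal to the layers, continuity requires the same specific discharge q through every layer.
Σ(b_i/K_i) = 3.45/23.2 + 8.43/6.12 + 11.2/5.42 = 3.593 d.
q = Δh / Σ(b_i/K_i) = 4.11 / 3.593 = 1.144 m/day.
In each layer the seepage velocity is v_i = q/n_i, so the layer transit time is t_i = b_i·n_i / q:
  layer 1 (karst limestone): t_1 = 3.45 × 0.03 / 1.144 = 0.09047 d
  layer 2 (fine sand): t_2 = 8.43 × 0.20 / 1.144 = 1.474 d
  layer 3 (medium sand): t_3 = 11.2 × 0.22 / 1.144 = 2.154 d
Total t = Σ t_i = 3.718 days.

3.72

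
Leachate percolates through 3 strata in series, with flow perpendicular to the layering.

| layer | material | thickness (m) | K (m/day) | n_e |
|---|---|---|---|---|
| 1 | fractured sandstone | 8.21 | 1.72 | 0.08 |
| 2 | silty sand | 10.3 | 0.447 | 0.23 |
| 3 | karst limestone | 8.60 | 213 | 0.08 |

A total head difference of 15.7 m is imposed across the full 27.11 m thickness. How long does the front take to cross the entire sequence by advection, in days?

With flow normal to the layers, continuity requires the same specific discharge q through every layer.
Σ(b_i/K_i) = 8.21/1.72 + 10.3/0.447 + 8.60/213 = 27.86 d.
q = Δh / Σ(b_i/K_i) = 15.7 / 27.86 = 0.5636 m/day.
In each layer the seepage velocity is v_i = q/n_i, so the layer transit time is t_i = b_i·n_i / q:
  layer 1 (fractured sandstone): t_1 = 8.21 × 0.08 / 0.5636 = 1.165 d
  layer 2 (silty sand): t_2 = 10.3 × 0.23 / 0.5636 = 4.203 d
  layer 3 (karst limestone): t_3 = 8.60 × 0.08 / 0.5636 = 1.221 d
Total t = Σ t_i = 6.589 days.

6.59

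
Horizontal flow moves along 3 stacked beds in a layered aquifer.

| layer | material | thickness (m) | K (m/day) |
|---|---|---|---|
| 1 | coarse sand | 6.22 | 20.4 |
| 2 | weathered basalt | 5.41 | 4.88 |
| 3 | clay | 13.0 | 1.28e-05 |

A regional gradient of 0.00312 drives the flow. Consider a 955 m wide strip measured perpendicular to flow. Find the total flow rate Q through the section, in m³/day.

457

Flow is parallel to layering, so each bed carries its own Darcy discharge and the transmissivities add.
Σ(K_i·b_i) = 20.4×6.22 + 4.88×5.41 + 1.28e-05×13.0 = 153.3 m²/day.
Hydraulic gradient i = 0.00312.
Q = Σ(K_i·b_i) · W · i = 153.3 × 955 × 0.003120 = 456.7 m³/day.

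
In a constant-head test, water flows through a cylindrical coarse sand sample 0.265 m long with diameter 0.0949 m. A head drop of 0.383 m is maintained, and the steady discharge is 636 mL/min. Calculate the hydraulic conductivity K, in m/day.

Cross-sectional area A = π·(d/2)² = π × (0.0949/2)² = 0.007073 m².
Convert discharge: 636 mL/min = 1.060e-05 m³/s.
Darcy's law rearranged: K = Q·L / (A·Δh) = 1.060e-05 × 0.265 / (0.007073 × 0.383) = 0.001037 m/s = 89.59 m/day.

89.6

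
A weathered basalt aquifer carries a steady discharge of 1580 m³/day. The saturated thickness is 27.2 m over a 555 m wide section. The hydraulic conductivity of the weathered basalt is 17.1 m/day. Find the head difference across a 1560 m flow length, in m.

Cross-sectional area A = 555 × 27.2 = 15096 m².
From Q = K·A·i, i = Q / (K·A) = 1580 / (17.10 × 15096) = 0.006121.
Head loss Δh = i · L = 0.006121 × 1560 = 9.548 m.

9.55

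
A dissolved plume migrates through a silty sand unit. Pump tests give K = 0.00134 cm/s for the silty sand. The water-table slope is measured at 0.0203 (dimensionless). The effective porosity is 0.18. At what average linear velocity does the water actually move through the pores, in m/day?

Convert K: 0.00134 cm/s × 864 = 1.158 m/day.
Hydraulic gradient i = 0.0203.
Darcy flux q = K · i = 1.158 × 0.02030 = 0.02350 m/day.
Seepage velocity v = q / n_e = 0.02350 / 0.18 = 0.1306 m/day.

0.131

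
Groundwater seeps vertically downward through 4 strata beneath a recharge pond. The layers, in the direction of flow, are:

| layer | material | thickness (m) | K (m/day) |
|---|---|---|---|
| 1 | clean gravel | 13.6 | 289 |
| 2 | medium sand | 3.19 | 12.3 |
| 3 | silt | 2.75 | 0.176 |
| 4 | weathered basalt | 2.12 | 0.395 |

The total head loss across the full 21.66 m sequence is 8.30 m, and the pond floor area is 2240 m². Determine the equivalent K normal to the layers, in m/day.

1.02

Flow is perpendicular to layering, so the layers act in series and the equivalent K is the thickness-weighted harmonic mean.
Total thickness L = 13.6 + 3.19 + 2.75 + 2.12 = 21.66 m.
Σ(b_i/K_i) = 13.6/289 + 3.19/12.3 + 2.75/0.176 + 2.12/0.395 = 21.30 d.
K_eq = L / Σ(b_i/K_i) = 21.66 / 21.30 = 1.017 m/day.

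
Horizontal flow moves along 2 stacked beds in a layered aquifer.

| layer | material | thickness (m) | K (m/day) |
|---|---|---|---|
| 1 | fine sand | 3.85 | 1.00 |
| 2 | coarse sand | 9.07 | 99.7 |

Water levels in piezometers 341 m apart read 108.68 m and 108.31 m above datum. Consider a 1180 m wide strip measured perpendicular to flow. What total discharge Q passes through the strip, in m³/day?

Flow is parallel to layering, so each bed carries its own Darcy discharge and the transmissivities add.
Σ(K_i·b_i) = 1.00×3.85 + 99.7×9.07 = 908.1 m²/day.
Hydraulic gradient i = (108.68 − 108.31) / 341 = 0.37 / 341 = 0.001085.
Q = Σ(K_i·b_i) · W · i = 908.1 × 1180 × 0.001085 = 1163 m³/day.

1160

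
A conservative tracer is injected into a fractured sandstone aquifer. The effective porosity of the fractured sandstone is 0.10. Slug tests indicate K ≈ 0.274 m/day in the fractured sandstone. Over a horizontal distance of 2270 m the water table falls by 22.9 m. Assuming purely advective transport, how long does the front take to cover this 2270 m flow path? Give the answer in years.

Hydraulic gradient i = Δh / L = 22.9 / 2270 = 0.01009.
Darcy flux q = K · i = 0.2740 × 0.01009 = 0.002764 m/day.
Seepage velocity v = q / n_e = 0.002764 / 0.10 = 0.02764 m/day.
Travel time t = L / v = 2270 / 0.02764 = 82123 days = 224.8 years.

225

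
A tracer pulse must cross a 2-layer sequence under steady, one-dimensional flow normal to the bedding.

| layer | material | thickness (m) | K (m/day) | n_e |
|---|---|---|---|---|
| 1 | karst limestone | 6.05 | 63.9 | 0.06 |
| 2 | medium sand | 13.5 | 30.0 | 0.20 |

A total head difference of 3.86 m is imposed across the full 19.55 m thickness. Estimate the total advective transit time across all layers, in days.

0.432

With flow normal to the layers, continuity requires the same specific discharge q through every layer.
Σ(b_i/K_i) = 6.05/63.9 + 13.5/30.0 = 0.5447 d.
q = Δh / Σ(b_i/K_i) = 3.86 / 0.5447 = 7.087 m/day.
In each layer the seepage velocity is v_i = q/n_i, so the layer transit time is t_i = b_i·n_i / q:
  layer 1 (karst limestone): t_1 = 6.05 × 0.06 / 7.087 = 0.05122 d
  layer 2 (medium sand): t_2 = 13.5 × 0.20 / 7.087 = 0.3810 d
Total t = Σ t_i = 0.4322 days.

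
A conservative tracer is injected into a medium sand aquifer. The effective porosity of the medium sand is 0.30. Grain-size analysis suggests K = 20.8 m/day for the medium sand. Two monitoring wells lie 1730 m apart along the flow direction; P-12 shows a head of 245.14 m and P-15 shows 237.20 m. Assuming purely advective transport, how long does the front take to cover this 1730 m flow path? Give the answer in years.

Hydraulic gradient i = (245.14 − 237.20) / 1730 = 7.94 / 1730 = 0.004590.
Darcy flux q = K · i = 20.80 × 0.004590 = 0.09546 m/day.
Seepage velocity v = q / n_e = 0.09546 / 0.30 = 0.3182 m/day.
Travel time t = L / v = 1730 / 0.3182 = 5437 days = 14.88 years.

14.9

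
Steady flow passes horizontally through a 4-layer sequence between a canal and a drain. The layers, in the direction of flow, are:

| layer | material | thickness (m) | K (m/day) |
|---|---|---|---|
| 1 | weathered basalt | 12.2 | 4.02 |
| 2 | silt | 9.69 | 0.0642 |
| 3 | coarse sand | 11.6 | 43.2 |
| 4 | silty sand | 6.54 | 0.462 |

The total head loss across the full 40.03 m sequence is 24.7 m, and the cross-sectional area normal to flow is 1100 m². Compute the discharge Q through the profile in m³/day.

Flow is perpendicular to layering, so the layers act in series and the equivalent K is the thickness-weighted harmonic mean.
Total thickness L = 12.2 + 9.69 + 11.6 + 6.54 = 40.03 m.
Σ(b_i/K_i) = 12.2/4.02 + 9.69/0.0642 + 11.6/43.2 + 6.54/0.462 = 168.4 d.
K_eq = L / Σ(b_i/K_i) = 40.03 / 168.4 = 0.2377 m/day.
Q = K_eq · A · (Δh/L) = 0.2377 × 1100 × (24.7/40.03) = 161.3 m³/day.

161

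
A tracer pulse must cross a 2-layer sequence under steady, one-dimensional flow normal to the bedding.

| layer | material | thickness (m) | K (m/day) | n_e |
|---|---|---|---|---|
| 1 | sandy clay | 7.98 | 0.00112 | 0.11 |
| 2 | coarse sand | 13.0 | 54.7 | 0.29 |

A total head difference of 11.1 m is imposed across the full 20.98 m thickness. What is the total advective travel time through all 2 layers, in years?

8.17

With flow normal to the layers, continuity requires the same specific discharge q through every layer.
Σ(b_i/K_i) = 7.98/0.00112 + 13.0/54.7 = 7125 d.
q = Δh / Σ(b_i/K_i) = 11.1 / 7125 = 0.001558 m/day.
In each layer the seepage velocity is v_i = q/n_i, so the layer transit time is t_i = b_i·n_i / q:
  layer 1 (sandy clay): t_1 = 7.98 × 0.11 / 0.001558 = 563.5 d
  layer 2 (coarse sand): t_2 = 13.0 × 0.29 / 0.001558 = 2420 d
Total t = Σ t_i = 2983 days = 8.168 years.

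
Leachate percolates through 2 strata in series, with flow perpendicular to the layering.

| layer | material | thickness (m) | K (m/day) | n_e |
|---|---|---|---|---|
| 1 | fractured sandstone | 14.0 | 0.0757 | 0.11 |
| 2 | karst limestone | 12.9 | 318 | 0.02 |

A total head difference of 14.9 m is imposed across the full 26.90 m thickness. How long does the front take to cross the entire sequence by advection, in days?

22.3

With flow normal to the layers, continuity requires the same specific discharge q through every layer.
Σ(b_i/K_i) = 14.0/0.0757 + 12.9/318 = 185.0 d.
q = Δh / Σ(b_i/K_i) = 14.9 / 185.0 = 0.08055 m/day.
In each layer the seepage velocity is v_i = q/n_i, so the layer transit time is t_i = b_i·n_i / q:
  layer 1 (fractured sandstone): t_1 = 14.0 × 0.11 / 0.08055 = 19.12 d
  layer 2 (karst limestone): t_2 = 12.9 × 0.02 / 0.08055 = 3.203 d
Total t = Σ t_i = 22.32 days.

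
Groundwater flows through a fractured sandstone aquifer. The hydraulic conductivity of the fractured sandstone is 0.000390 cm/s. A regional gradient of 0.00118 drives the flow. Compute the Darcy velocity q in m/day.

Convert K: 0.000390 cm/s × 864 = 0.3370 m/day.
Hydraulic gradient i = 0.00118.
Specific discharge q = K · i = 0.3370 × 0.001180 = 0.0003976 m/day.

0.000398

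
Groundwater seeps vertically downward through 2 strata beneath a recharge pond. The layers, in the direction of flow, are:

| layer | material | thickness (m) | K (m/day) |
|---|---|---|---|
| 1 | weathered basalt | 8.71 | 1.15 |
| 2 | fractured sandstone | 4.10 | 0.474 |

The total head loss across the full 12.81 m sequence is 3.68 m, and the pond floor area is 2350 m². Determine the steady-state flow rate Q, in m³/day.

Flow is perpendicular to layering, so the layers act in series and the equivalent K is the thickness-weighted harmonic mean.
Total thickness L = 8.71 + 4.10 = 12.81 m.
Σ(b_i/K_i) = 8.71/1.15 + 4.10/0.474 = 16.22 d.
K_eq = L / Σ(b_i/K_i) = 12.81 / 16.22 = 0.7896 m/day.
Q = K_eq · A · (Δh/L) = 0.7896 × 2350 × (3.68/12.81) = 533.0 m³/day.

533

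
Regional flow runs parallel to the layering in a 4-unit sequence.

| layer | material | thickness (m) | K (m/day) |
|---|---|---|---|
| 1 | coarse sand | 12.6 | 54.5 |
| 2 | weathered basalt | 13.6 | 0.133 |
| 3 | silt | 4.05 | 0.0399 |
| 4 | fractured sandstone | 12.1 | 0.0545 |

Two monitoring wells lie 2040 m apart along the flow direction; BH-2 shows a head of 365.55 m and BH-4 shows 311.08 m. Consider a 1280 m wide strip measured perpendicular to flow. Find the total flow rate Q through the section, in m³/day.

Flow is parallel to layering, so each bed carries its own Darcy discharge and the transmissivities add.
Σ(K_i·b_i) = 54.5×12.6 + 0.133×13.6 + 0.0399×4.05 + 0.0545×12.1 = 689.3 m²/day.
Hydraulic gradient i = (365.55 − 311.08) / 2040 = 54.47 / 2040 = 0.02670.
Q = Σ(K_i·b_i) · W · i = 689.3 × 1280 × 0.02670 = 23559 m³/day.

23600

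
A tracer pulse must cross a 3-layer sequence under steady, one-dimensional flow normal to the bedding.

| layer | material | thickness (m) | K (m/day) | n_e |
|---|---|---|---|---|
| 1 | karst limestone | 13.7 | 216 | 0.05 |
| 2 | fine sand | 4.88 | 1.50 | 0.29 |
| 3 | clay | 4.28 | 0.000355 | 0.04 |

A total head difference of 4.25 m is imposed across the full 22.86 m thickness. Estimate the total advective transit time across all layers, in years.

17.6

With flow normal to the layers, continuity requires the same specific discharge q through every layer.
Σ(b_i/K_i) = 13.7/216 + 4.88/1.50 + 4.28/0.000355 = 12060 d.
q = Δh / Σ(b_i/K_i) = 4.25 / 12060 = 0.0003524 m/day.
In each layer the seepage velocity is v_i = q/n_i, so the layer transit time is t_i = b_i·n_i / q:
  layer 1 (karst limestone): t_1 = 13.7 × 0.05 / 0.0003524 = 1944 d
  layer 2 (fine sand): t_2 = 4.88 × 0.29 / 0.0003524 = 4016 d
  layer 3 (clay): t_3 = 4.28 × 0.04 / 0.0003524 = 485.8 d
Total t = Σ t_i = 6445 days = 17.65 years.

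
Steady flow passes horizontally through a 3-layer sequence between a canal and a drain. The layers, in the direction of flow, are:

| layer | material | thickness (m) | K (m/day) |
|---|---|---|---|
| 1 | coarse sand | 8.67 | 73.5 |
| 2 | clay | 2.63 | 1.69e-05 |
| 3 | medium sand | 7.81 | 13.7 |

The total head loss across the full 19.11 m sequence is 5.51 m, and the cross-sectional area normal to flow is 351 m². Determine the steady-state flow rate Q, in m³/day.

Flow is perpendicular to layering, so the layers act in series and the equivalent K is the thickness-weighted harmonic mean.
Total thickness L = 8.67 + 2.63 + 7.81 = 19.11 m.
Σ(b_i/K_i) = 8.67/73.5 + 2.63/1.69e-05 + 7.81/13.7 = 1.556e+05 d.
K_eq = L / Σ(b_i/K_i) = 19.11 / 1.556e+05 = 0.0001228 m/day.
Q = K_eq · A · (Δh/L) = 0.0001228 × 351 × (5.51/19.11) = 0.01243 m³/day.

0.0124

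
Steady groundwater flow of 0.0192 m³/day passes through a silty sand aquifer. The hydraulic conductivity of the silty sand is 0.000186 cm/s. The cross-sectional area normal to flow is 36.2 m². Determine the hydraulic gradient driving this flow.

Convert K: 0.000186 cm/s × 864 = 0.1607 m/day.
From Q = K·A·i, i = Q / (K·A) = 0.0192 / (0.1607 × 36.20) = 0.003300.

0.00330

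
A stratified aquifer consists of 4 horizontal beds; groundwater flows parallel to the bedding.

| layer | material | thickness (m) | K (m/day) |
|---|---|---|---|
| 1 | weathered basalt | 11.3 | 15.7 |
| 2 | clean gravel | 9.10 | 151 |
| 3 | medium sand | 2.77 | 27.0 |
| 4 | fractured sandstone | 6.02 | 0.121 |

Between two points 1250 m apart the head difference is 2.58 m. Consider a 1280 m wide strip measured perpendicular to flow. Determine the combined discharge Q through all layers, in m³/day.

Flow is parallel to layering, so each bed carries its own Darcy discharge and the transmissivities add.
Σ(K_i·b_i) = 15.7×11.3 + 151×9.10 + 27.0×2.77 + 0.121×6.02 = 1627 m²/day.
Hydraulic gradient i = Δh / L = 2.58 / 1250 = 0.002064.
Q = Σ(K_i·b_i) · W · i = 1627 × 1280 × 0.002064 = 4298 m³/day.

4300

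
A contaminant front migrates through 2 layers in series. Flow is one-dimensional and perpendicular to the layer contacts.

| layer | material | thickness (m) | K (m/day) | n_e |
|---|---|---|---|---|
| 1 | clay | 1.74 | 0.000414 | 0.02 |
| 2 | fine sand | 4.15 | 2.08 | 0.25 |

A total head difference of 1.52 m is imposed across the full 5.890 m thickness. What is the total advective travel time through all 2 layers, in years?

With flow normal to the layers, continuity requires the same specific discharge q through every layer.
Σ(b_i/K_i) = 1.74/0.000414 + 4.15/2.08 = 4205 d.
q = Δh / Σ(b_i/K_i) = 1.52 / 4205 = 0.0003615 m/day.
In each layer the seepage velocity is v_i = q/n_i, so the layer transit time is t_i = b_i·n_i / q:
  layer 1 (clay): t_1 = 1.74 × 0.02 / 0.0003615 = 96.27 d
  layer 2 (fine sand): t_2 = 4.15 × 0.25 / 0.0003615 = 2870 d
Total t = Σ t_i = 2966 days = 8.122 years.

8.12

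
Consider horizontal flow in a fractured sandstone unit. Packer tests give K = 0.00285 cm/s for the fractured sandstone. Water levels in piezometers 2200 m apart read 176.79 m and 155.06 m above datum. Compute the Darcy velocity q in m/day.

0.0243

Convert K: 0.00285 cm/s × 864 = 2.462 m/day.
Hydraulic gradient i = (176.79 − 155.06) / 2200 = 21.73 / 2200 = 0.009877.
Specific discharge q = K · i = 2.462 × 0.009877 = 0.02432 m/day.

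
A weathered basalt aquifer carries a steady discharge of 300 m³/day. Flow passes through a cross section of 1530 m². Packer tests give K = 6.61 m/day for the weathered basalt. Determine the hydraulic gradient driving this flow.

0.0297

From Q = K·A·i, i = Q / (K·A) = 300 / (6.610 × 1530) = 0.02966.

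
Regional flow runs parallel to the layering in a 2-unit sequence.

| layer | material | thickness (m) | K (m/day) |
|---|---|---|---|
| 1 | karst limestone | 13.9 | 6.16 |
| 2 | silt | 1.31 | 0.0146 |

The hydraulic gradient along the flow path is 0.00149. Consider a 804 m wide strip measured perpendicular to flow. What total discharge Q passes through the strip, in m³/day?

Flow is parallel to layering, so each bed carries its own Darcy discharge and the transmissivities add.
Σ(K_i·b_i) = 6.16×13.9 + 0.0146×1.31 = 85.64 m²/day.
Hydraulic gradient i = 0.00149.
Q = Σ(K_i·b_i) · W · i = 85.64 × 804 × 0.001490 = 102.6 m³/day.

103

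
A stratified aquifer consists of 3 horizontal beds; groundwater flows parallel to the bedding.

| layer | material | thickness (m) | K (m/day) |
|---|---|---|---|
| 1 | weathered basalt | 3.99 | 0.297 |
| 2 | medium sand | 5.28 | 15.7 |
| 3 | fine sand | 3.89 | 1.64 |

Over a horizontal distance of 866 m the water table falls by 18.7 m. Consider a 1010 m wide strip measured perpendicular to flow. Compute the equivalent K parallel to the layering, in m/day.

6.87

Flow is parallel to layering, so each bed carries its own Darcy discharge and the transmissivities add.
Σ(K_i·b_i) = 0.297×3.99 + 15.7×5.28 + 1.64×3.89 = 90.46 m²/day.
Total thickness b = 13.16 m, so K_eq = Σ(K_i·b_i)/b = 6.874 m/day.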